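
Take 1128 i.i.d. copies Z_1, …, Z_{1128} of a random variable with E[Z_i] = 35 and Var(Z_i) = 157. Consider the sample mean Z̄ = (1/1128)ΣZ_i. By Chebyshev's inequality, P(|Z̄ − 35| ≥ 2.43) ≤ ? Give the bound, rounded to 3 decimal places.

0.024

Var(Z̄) = Var(Z_i)/n = 157/1128 = 0.13918.
Chebyshev: P(|Z̄ − 35| ≥ 2.43) ≤ Var(Z̄)/(2.43)² = 157/(1128·2.43²) = 0.0236.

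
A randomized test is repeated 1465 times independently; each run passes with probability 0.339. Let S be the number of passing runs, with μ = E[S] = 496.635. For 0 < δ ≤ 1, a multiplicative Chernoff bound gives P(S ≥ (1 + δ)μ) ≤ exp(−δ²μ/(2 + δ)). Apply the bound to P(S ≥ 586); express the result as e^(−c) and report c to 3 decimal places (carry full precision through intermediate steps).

7.377

Write 586 = (1 + δ)μ, so δ = 586/496.635 − 1 = 0.179941…
Then the exponent is δ²μ/(2 + δ) = (586 − μ)² / (μ·(2 + δ)) = 7.376543.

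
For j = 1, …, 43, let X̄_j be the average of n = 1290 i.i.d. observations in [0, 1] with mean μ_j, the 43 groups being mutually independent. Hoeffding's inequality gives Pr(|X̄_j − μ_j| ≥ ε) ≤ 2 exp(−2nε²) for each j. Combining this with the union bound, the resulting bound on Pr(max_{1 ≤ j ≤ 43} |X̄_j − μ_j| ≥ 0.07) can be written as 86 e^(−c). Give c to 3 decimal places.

Union bound over the 43 events: Pr(max_{1 ≤ j ≤ 43} |X̄_j − μ_j| ≥ 0.07) ≤ 43·2·exp(−2nε²) = 86 exp(−2·1290·0.07²).
So c = 2·1290·0.07² = 12.6420.

12.642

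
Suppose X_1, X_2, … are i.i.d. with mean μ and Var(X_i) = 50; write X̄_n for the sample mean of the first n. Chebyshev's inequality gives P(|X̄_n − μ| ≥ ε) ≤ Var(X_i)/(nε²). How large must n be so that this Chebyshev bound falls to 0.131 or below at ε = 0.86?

Require 50/(n·0.86²) ≤ 0.131, i.e. n ≥ 50/(0.131·0.86²) = 516.062.
The smallest integer n is 517.

517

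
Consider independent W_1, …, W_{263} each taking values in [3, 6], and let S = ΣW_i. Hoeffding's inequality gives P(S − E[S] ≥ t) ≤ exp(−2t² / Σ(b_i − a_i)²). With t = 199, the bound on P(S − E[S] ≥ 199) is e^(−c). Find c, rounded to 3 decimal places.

Σ(b_i − a_i)² = 263·(3)² = 2367.
c = 2t²/2367 = 2·199²/2367 = 33.4609.

33.461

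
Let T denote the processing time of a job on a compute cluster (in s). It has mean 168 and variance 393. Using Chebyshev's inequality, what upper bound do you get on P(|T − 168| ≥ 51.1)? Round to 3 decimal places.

0.151

Chebyshev: P(|T − μ| ≥ t) ≤ Var(T)/t².
Bound = 393 / 2611.21 = 0.1505.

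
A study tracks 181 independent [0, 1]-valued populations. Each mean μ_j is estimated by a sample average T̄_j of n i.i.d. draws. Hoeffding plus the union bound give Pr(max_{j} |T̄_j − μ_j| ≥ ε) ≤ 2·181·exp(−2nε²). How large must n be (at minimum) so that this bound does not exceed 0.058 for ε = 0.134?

244

Need 2·181·exp(−2nε²) ≤ 0.058, i.e. exp(−2nε²) ≤ 0.058/362.
So 2nε² ≥ ln(362/0.058) = 8.738956.
Hence n ≥ 8.738956/(2·0.134²) = 243.344.
The smallest integer n is 244.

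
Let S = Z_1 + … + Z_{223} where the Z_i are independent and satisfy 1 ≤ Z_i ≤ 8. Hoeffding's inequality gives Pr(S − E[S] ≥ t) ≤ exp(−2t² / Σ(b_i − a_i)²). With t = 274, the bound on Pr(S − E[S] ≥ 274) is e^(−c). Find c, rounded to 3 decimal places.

Σ(b_i − a_i)² = 223·(7)² = 10927.
c = 2t²/10927 = 2·274²/10927 = 13.7414.

13.741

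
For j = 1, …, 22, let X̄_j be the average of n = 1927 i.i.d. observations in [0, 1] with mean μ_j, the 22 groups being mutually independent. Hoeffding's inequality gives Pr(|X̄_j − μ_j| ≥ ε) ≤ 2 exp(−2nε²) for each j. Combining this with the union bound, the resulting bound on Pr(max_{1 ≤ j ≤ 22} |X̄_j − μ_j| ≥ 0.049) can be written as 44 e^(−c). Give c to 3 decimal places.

Union bound over the 22 events: Pr(max_{1 ≤ j ≤ 22} |X̄_j − μ_j| ≥ 0.049) ≤ 22·2·exp(−2nε²) = 44 exp(−2·1927·0.049²).
So c = 2·1927·0.049² = 9.2535.

9.253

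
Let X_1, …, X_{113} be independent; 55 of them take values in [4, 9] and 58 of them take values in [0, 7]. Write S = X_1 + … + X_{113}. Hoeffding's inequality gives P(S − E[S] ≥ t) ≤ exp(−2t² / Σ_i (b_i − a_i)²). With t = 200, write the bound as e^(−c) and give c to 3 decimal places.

18.971

Σ(b_i − a_i)² = 55·5² + 58·7² = 4217.
c = 2t² / 4217 = 2·200² / 4217 = 18.9708.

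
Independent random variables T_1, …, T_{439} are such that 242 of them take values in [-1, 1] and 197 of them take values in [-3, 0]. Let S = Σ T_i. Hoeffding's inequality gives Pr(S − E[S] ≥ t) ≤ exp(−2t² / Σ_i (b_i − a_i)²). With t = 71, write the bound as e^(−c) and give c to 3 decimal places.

3.678

Σ(b_i − a_i)² = 242·2² + 197·3² = 2741.
c = 2t² / 2741 = 2·71² / 2741 = 3.6782.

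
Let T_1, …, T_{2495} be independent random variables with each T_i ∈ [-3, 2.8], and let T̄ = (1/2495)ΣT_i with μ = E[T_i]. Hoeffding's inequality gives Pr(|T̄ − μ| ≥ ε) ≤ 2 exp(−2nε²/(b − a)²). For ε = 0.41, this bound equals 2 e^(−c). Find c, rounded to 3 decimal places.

c = 2nε²/(b − a)² = 2·2495·0.41² / 5.8² = 24.9352.

24.935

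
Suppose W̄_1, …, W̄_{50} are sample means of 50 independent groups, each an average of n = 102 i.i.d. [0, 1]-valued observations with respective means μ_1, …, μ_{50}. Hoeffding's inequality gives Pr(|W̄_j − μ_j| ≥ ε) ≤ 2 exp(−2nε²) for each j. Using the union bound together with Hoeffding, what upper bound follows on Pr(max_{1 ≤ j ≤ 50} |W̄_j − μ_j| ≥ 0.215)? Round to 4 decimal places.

0.0080

Per-experiment Hoeffding bound: 2·exp(−2·102·0.215²) = 2·exp(−9.42990) = 0.00016057.
Union bound over 50 events: 50·0.00016057 = 0.00803.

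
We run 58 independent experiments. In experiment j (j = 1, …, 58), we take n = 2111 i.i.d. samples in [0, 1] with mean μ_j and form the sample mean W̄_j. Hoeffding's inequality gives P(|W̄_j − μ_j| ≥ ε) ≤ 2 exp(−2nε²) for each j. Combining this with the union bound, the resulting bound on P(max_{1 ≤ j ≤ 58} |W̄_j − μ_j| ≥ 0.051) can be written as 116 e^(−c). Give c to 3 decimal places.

10.981

Union bound over the 58 events: P(max_{1 ≤ j ≤ 58} |W̄_j − μ_j| ≥ 0.051) ≤ 58·2·exp(−2nε²) = 116 exp(−2·2111·0.051²).
So c = 2·2111·0.051² = 10.9814.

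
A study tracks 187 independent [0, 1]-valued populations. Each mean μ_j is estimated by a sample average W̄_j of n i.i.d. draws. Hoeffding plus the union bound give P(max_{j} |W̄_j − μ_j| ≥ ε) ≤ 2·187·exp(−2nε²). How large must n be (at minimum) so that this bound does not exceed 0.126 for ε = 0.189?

Need 2·187·exp(−2nε²) ≤ 0.126, i.e. exp(−2nε²) ≤ 0.126/374.
So 2nε² ≥ ln(374/0.126) = 7.995729.
Hence n ≥ 7.995729/(2·0.189²) = 111.919.
The smallest integer n is 112.

112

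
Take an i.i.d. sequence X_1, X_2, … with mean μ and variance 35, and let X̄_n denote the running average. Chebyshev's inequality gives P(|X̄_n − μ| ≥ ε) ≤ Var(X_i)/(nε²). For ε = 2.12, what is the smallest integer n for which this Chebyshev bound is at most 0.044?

177

Require 35/(n·2.12²) ≤ 0.044, i.e. n ≥ 35/(0.044·2.12²) = 176.988.
The smallest integer n is 177.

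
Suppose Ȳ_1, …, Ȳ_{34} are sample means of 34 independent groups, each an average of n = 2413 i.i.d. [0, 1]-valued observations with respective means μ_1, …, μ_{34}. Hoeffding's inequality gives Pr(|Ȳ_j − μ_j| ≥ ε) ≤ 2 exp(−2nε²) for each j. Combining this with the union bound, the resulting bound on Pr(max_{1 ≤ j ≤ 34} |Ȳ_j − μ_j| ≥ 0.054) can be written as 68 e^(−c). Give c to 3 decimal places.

14.073

Union bound over the 34 events: Pr(max_{1 ≤ j ≤ 34} |Ȳ_j − μ_j| ≥ 0.054) ≤ 34·2·exp(−2nε²) = 68 exp(−2·2413·0.054²).
So c = 2·2413·0.054² = 14.0726.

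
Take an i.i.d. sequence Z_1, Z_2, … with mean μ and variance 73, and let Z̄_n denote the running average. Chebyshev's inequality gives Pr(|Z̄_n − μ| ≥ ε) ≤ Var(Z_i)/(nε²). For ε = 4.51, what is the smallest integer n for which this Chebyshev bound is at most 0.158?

23

Require 73/(n·4.51²) ≤ 0.158, i.e. n ≥ 73/(0.158·4.51²) = 22.715.
The smallest integer n is 23.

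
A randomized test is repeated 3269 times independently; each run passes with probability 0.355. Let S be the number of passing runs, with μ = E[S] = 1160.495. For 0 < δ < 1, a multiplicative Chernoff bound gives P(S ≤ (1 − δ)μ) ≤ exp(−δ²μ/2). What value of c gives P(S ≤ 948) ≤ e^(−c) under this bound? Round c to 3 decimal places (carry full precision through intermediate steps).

19.455

Write 948 = (1 − δ)μ, so δ = 1 − 948/1160.495 = 0.1831072…
Then the exponent is δ²μ/2 = (μ − 948)²/(2μ) = 19.454683.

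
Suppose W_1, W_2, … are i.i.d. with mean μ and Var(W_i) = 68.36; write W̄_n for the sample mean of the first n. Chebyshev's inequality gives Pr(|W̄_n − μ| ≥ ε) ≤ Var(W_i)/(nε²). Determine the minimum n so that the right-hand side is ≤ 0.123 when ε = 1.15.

Require 68.36/(n·1.15²) ≤ 0.123, i.e. n ≥ 68.36/(0.123·1.15²) = 420.244.
The smallest integer n is 421.

421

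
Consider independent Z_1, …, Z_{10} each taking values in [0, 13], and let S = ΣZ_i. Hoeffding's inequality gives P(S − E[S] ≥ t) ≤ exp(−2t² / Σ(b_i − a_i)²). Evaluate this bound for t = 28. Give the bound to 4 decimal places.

Σ(b_i − a_i)² = 10·(13)² = 1690.
Exponent = 2·28²/1690 = 0.9278.
Bound = exp(−0.9278) = 0.39542.

0.3954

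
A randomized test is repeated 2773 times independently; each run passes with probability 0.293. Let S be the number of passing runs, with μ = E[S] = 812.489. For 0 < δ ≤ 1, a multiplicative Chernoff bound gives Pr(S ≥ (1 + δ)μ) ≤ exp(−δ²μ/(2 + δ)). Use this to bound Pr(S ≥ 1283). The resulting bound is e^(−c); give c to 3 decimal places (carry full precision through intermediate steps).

Write 1283 = (1 + δ)μ, so δ = 1283/812.489 − 1 = 0.5790983…
Then the exponent is δ²μ/(2 + δ) = (1283 − μ)² / (μ·(2 + δ)) = 105.646272.

105.646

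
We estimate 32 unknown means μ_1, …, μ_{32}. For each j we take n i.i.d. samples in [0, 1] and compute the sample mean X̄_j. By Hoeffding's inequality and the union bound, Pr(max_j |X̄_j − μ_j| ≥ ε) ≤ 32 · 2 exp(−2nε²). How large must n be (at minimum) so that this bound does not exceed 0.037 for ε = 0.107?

Need 2·32·exp(−2nε²) ≤ 0.037, i.e. exp(−2nε²) ≤ 0.037/64.
So 2nε² ≥ ln(64/0.037) = 7.455720.
Hence n ≥ 7.455720/(2·0.107²) = 325.606.
The smallest integer n is 326.

326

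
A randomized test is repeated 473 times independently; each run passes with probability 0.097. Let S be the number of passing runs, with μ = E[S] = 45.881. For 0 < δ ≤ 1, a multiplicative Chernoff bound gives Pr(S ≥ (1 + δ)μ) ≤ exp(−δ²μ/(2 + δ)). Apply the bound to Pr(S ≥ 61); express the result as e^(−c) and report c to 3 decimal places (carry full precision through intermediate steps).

Write 61 = (1 + δ)μ, so δ = 61/45.881 − 1 = 0.3295264…
Then the exponent is δ²μ/(2 + δ) = (61 − μ)² / (μ·(2 + δ)) = 2.138679.

2.139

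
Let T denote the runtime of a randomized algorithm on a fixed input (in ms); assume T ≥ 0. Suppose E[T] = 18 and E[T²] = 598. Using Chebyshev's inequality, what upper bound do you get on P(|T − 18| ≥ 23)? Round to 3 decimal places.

0.518

Var(T) = E[T²] − (E[T])² = 598 − 324 = 274.
Chebyshev's inequality: P(|T − μ| ≥ t) ≤ Var(T)/t² = 274/529 = 0.5180.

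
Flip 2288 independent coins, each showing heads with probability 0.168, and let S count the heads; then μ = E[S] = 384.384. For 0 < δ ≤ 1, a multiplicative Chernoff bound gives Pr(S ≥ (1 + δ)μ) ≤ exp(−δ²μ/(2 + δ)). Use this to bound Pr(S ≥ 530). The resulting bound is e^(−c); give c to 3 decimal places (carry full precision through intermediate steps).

23.189

Write 530 = (1 + δ)μ, so δ = 530/384.384 − 1 = 0.3788295…
Then the exponent is δ²μ/(2 + δ) = (530 − μ)² / (μ·(2 + δ)) = 23.189403.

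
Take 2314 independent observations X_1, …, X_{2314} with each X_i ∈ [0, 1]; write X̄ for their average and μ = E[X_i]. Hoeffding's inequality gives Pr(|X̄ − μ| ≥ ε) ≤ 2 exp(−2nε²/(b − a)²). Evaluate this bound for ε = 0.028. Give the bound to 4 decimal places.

0.0531

Exponent: 2nε²/(b − a)² = 2·2314·0.028² / 1² = 3.62835.
Bound = 2·exp(−3.62835) = 0.05312.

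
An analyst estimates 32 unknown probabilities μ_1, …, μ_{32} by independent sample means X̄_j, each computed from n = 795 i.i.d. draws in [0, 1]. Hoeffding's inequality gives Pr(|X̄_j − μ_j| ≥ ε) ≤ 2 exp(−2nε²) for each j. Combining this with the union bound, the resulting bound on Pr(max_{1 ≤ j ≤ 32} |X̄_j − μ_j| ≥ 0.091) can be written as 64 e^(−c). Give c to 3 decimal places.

13.167

Union bound over the 32 events: Pr(max_{1 ≤ j ≤ 32} |X̄_j − μ_j| ≥ 0.091) ≤ 32·2·exp(−2nε²) = 64 exp(−2·795·0.091²).
So c = 2·795·0.091² = 13.1668.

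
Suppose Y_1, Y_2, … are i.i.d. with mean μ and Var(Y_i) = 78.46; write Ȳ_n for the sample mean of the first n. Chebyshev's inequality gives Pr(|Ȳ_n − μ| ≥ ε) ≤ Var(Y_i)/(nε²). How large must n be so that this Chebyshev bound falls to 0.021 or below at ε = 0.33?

Require 78.46/(n·0.33²) ≤ 0.021, i.e. n ≥ 78.46/(0.021·0.33²) = 34308.452.
The smallest integer n is 34309.

34309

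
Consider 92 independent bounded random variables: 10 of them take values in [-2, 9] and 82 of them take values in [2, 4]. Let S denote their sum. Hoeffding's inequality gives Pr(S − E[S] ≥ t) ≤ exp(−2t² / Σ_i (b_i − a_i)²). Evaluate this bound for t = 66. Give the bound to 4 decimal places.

0.0035

Σ(b_i − a_i)² = 10·11² + 82·2² = 1538.
Exponent = 2·66² / 1538 = 5.66450.
Bound = exp(−5.66450) = 0.00347.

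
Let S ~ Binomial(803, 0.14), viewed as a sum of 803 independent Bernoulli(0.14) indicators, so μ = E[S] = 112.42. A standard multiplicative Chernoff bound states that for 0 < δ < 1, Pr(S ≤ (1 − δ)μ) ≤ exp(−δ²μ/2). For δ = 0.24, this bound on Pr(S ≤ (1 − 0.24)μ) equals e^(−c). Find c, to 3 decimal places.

3.238

c = δ²μ/2 = 0.24²·112.42/2 = 3.2377.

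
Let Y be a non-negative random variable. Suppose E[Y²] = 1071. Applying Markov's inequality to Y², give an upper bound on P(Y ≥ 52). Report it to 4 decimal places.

0.3961

Since Y ≥ 0, the event {Y ≥ 52} is the same as {Y² ≥ 2704}.
Markov's inequality applied to Y² gives P(Y² ≥ 2704) ≤ E[Y²]/2704 = 1071/2704 = 0.3961.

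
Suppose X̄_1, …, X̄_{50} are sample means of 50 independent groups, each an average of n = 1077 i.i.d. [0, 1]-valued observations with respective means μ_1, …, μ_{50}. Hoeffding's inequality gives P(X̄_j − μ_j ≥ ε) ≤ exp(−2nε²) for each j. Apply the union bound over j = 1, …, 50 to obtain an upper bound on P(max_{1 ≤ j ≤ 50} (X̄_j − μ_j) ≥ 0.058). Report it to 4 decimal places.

Per-experiment Hoeffding bound: exp(−2·1077·0.058²) = exp(−7.24606) = 0.00071298.
Union bound over 50 events: 50·0.00071298 = 0.03565.

0.0356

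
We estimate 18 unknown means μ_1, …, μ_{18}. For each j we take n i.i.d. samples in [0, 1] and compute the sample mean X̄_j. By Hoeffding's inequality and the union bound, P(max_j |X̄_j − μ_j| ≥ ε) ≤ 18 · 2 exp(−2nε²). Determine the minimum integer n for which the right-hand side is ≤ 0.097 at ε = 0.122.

199

Need 2·18·exp(−2nε²) ≤ 0.097, i.e. exp(−2nε²) ≤ 0.097/36.
So 2nε² ≥ ln(36/0.097) = 5.916563.
Hence n ≥ 5.916563/(2·0.122²) = 198.756.
The smallest integer n is 199.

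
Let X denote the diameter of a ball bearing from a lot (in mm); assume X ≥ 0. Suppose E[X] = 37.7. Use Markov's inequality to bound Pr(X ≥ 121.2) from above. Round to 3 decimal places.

Markov's inequality: for a non-negative random variable, Pr(X ≥ a) ≤ E[X]/a.
Here E[X] = 37.7 and a = 121.2, so the bound is 37.7/121.2 = 0.3111.

0.311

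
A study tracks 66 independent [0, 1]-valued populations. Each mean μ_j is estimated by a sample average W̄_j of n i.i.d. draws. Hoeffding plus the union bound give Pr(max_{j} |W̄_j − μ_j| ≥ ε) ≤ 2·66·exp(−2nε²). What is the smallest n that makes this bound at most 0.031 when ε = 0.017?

14458

Need 2·66·exp(−2nε²) ≤ 0.031, i.e. exp(−2nε²) ≤ 0.031/132.
So 2nε² ≥ ln(132/0.031) = 8.356570.
Hence n ≥ 8.356570/(2·0.017²) = 14457.734.
The smallest integer n is 14458.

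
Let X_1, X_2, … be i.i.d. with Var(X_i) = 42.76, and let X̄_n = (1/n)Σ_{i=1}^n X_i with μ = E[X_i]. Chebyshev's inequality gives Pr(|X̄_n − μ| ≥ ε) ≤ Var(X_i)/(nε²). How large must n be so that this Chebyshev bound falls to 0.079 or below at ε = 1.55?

226

Require 42.76/(n·1.55²) ≤ 0.079, i.e. n ≥ 42.76/(0.079·1.55²) = 225.293.
The smallest integer n is 226.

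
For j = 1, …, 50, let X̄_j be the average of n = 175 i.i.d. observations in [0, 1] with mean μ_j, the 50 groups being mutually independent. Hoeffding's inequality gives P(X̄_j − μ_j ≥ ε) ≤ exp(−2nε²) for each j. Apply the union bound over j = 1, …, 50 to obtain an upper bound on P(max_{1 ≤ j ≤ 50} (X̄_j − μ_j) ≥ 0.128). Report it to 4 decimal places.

0.1616

Per-experiment Hoeffding bound: exp(−2·175·0.128²) = exp(−5.73440) = 0.0032328.
Union bound over 50 events: 50·0.0032328 = 0.16164.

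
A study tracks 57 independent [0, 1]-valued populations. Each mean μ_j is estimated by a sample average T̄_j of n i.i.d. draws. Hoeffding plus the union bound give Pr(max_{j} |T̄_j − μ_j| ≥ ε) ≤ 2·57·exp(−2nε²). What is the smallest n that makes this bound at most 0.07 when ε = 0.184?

Need 2·57·exp(−2nε²) ≤ 0.07, i.e. exp(−2nε²) ≤ 0.07/114.
So 2nε² ≥ ln(114/0.07) = 7.395458.
Hence n ≥ 7.395458/(2·0.184²) = 109.219.
The smallest integer n is 110.

110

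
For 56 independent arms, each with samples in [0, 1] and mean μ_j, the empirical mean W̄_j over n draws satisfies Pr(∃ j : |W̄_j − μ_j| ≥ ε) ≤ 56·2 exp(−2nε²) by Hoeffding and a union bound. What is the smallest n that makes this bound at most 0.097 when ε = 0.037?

Need 2·56·exp(−2nε²) ≤ 0.097, i.e. exp(−2nε²) ≤ 0.097/112.
So 2nε² ≥ ln(112/0.097) = 7.051543.
Hence n ≥ 7.051543/(2·0.037²) = 2575.436.
The smallest integer n is 2576.

2576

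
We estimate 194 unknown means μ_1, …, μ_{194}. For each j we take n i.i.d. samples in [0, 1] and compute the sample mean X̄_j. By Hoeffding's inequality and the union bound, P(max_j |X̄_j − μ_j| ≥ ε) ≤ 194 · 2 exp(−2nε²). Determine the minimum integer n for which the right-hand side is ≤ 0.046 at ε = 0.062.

Need 2·194·exp(−2nε²) ≤ 0.046, i.e. exp(−2nε²) ≤ 0.046/388.
So 2nε² ≥ ln(388/0.046) = 9.040119.
Hence n ≥ 9.040119/(2·0.062²) = 1175.874.
The smallest integer n is 1176.

1176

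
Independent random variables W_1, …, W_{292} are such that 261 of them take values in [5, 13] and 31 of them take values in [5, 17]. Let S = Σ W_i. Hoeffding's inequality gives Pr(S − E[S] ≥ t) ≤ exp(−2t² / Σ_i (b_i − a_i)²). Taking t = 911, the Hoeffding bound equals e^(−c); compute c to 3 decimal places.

Σ(b_i − a_i)² = 261·8² + 31·12² = 21168.
c = 2t² / 21168 = 2·911² / 21168 = 78.4128.

78.413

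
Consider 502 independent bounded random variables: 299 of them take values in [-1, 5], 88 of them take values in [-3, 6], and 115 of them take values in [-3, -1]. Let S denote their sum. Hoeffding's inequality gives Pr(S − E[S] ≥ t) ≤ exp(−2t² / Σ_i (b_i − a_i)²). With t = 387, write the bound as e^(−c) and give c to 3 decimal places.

16.322

Σ(b_i − a_i)² = 299·6² + 88·9² + 115·2² = 18352.
c = 2t² / 18352 = 2·387² / 18352 = 16.3218.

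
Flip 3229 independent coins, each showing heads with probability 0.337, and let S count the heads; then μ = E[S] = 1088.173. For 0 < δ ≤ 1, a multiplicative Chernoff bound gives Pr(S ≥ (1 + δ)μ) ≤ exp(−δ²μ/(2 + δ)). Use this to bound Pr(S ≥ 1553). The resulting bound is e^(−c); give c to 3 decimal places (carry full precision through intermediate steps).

81.806

Write 1553 = (1 + δ)μ, so δ = 1553/1088.173 − 1 = 0.4271628…
Then the exponent is δ²μ/(2 + δ) = (1553 − μ)² / (μ·(2 + δ)) = 81.806129.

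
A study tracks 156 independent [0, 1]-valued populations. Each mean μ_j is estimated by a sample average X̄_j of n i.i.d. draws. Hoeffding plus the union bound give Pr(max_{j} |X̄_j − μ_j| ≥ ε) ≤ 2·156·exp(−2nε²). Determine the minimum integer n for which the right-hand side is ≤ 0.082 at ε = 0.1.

413

Need 2·156·exp(−2nε²) ≤ 0.082, i.e. exp(−2nε²) ≤ 0.082/312.
So 2nε² ≥ ln(312/0.082) = 8.244039.
Hence n ≥ 8.244039/(2·0.1²) = 412.202.
The smallest integer n is 413.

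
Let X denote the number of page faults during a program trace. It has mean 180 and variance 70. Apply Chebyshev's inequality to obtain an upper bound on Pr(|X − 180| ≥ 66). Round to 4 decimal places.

0.0161

Chebyshev: Pr(|X − μ| ≥ t) ≤ Var(X)/t².
Bound = 70 / 4356 = 0.0161.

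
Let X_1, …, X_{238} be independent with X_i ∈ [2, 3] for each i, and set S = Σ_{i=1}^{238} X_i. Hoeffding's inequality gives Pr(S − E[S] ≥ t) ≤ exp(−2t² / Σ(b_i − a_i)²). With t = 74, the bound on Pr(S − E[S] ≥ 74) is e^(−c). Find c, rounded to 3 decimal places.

Σ(b_i − a_i)² = 238·(1)² = 238.
c = 2t²/238 = 2·74²/238 = 46.0168.

46.017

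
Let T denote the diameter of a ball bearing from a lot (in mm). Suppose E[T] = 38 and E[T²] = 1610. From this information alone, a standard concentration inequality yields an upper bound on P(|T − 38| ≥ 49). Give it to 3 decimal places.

The first two moments determine the variance, so Chebyshev's inequality is the sharpest standard bound available.
Var(T) = E[T²] − (E[T])² = 1610 − 1444 = 166.
Chebyshev's inequality: P(|T − μ| ≥ t) ≤ Var(T)/t² = 166/2401 = 0.0691.

0.069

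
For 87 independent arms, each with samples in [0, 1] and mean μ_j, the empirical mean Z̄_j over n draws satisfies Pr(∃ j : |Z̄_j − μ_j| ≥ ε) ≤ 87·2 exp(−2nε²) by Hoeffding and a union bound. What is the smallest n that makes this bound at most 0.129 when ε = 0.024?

Need 2·87·exp(−2nε²) ≤ 0.129, i.e. exp(−2nε²) ≤ 0.129/174.
So 2nε² ≥ ln(174/0.129) = 7.206998.
Hence n ≥ 7.206998/(2·0.024²) = 6256.075.
The smallest integer n is 6257.

6257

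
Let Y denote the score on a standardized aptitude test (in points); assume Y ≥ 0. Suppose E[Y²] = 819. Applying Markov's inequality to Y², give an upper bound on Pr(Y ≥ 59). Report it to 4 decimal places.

Since Y ≥ 0, the event {Y ≥ 59} is the same as {Y² ≥ 3481}.
Markov's inequality applied to Y² gives Pr(Y² ≥ 3481) ≤ E[Y²]/3481 = 819/3481 = 0.2353.

0.2353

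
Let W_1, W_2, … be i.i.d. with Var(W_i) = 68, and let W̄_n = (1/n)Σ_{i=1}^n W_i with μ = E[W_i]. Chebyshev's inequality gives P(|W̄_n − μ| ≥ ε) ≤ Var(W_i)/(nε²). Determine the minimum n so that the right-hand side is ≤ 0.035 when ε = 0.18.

Require 68/(n·0.18²) ≤ 0.035, i.e. n ≥ 68/(0.035·0.18²) = 59964.727.
The smallest integer n is 59965.

59965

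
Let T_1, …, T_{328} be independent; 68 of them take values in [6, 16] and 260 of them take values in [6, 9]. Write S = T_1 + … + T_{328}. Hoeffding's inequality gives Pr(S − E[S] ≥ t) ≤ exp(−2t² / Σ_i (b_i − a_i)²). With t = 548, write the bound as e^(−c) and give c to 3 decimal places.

Σ(b_i − a_i)² = 68·10² + 260·3² = 9140.
c = 2t² / 9140 = 2·548² / 9140 = 65.7120.

65.712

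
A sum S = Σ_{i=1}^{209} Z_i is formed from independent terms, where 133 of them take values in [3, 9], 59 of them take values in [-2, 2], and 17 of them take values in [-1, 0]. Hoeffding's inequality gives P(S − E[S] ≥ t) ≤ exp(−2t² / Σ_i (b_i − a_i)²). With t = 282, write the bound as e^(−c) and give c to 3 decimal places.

27.665

Σ(b_i − a_i)² = 133·6² + 59·4² + 17·1² = 5749.
c = 2t² / 5749 = 2·282² / 5749 = 27.6653.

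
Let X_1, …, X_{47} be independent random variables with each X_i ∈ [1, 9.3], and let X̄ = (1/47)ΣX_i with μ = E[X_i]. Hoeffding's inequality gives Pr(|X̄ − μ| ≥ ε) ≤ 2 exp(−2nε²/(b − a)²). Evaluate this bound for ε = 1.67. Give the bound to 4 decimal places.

Exponent: 2nε²/(b − a)² = 2·47·1.67² / 8.3² = 3.80544.
Bound = 2·exp(−3.80544) = 0.04450.

0.0445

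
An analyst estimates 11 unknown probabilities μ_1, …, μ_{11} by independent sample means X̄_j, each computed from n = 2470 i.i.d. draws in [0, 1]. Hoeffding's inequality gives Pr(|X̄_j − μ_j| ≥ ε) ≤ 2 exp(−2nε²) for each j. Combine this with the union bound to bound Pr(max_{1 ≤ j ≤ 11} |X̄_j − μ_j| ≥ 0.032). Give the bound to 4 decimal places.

0.1398

Per-experiment Hoeffding bound: 2·exp(−2·2470·0.032²) = 2·exp(−5.05856) = 0.012709.
Union bound over 11 events: 11·0.012709 = 0.13980.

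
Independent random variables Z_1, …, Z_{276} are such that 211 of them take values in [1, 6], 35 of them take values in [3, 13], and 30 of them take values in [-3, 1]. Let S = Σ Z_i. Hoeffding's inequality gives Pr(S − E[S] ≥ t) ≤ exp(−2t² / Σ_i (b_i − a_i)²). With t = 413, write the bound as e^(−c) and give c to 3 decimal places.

Σ(b_i − a_i)² = 211·5² + 35·10² + 30·4² = 9255.
c = 2t² / 9255 = 2·413² / 9255 = 36.8599.

36.860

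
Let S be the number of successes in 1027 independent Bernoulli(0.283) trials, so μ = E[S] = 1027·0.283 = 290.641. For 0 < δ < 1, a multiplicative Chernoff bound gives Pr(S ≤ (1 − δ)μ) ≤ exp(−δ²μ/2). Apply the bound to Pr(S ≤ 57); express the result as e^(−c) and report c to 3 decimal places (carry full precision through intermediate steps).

93.910

Write 57 = (1 − δ)μ, so δ = 1 − 57/290.641 = 0.8038818…
Then the exponent is δ²μ/2 = (μ − 57)²/(2μ) = 93.909870.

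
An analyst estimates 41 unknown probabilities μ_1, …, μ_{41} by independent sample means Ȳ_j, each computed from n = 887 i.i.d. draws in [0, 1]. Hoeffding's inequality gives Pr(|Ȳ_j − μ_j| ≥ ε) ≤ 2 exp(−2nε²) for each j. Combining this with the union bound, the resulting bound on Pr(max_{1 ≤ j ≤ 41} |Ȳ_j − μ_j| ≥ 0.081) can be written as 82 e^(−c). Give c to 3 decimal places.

11.639

Union bound over the 41 events: Pr(max_{1 ≤ j ≤ 41} |Ȳ_j − μ_j| ≥ 0.081) ≤ 41·2·exp(−2nε²) = 82 exp(−2·887·0.081²).
So c = 2·887·0.081² = 11.6392.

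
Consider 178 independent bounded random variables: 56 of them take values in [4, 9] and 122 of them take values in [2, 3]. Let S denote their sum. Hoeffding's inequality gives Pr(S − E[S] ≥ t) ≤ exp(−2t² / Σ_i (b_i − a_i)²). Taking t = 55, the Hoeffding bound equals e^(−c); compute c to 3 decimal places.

3.975

Σ(b_i − a_i)² = 56·5² + 122·1² = 1522.
c = 2t² / 1522 = 2·55² / 1522 = 3.9750.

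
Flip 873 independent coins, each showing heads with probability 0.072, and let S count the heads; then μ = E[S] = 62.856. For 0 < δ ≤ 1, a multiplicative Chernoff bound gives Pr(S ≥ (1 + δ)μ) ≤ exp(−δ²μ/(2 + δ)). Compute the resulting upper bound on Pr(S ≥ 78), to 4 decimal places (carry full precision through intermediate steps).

Write 78 = (1 + δ)μ, so δ = 78/62.856 − 1 = 0.2409317…
Then the exponent is δ²μ/(2 + δ) = (78 − μ)² / (μ·(2 + δ)) = 1.628193.
Bound = exp(−1.628193) = 0.19628.

0.1963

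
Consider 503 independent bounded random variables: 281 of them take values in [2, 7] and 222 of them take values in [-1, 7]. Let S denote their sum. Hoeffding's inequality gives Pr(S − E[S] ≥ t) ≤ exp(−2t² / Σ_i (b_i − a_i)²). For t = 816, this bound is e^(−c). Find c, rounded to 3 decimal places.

62.719

Σ(b_i − a_i)² = 281·5² + 222·8² = 21233.
c = 2t² / 21233 = 2·816² / 21233 = 62.7190.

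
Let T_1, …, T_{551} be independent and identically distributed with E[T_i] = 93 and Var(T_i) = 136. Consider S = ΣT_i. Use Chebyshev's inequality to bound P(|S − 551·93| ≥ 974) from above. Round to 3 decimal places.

0.079

Var(S) = n·Var(T_i) = 551·136 = 74936.
Chebyshev: P(|S − 551·93| ≥ 974) ≤ Var(S)/974² = 74936/948676 = 0.0790.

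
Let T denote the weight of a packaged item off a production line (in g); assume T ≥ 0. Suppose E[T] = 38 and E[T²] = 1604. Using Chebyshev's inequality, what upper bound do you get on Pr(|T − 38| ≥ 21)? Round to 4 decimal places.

0.3628

Var(T) = E[T²] − (E[T])² = 1604 − 1444 = 160.
Chebyshev's inequality: Pr(|T − μ| ≥ t) ≤ Var(T)/t² = 160/441 = 0.3628.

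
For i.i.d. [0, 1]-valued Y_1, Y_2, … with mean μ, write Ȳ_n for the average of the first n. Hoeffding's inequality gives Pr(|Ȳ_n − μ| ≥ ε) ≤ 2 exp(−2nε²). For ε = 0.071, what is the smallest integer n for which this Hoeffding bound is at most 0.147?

259

Require 2·exp(−2nε²) ≤ 0.147, i.e. 2nε² ≥ ln(2/0.147) = 2.610470.
So n ≥ 2.610470 / (2·0.071²) = 258.924.
The smallest integer n is 259.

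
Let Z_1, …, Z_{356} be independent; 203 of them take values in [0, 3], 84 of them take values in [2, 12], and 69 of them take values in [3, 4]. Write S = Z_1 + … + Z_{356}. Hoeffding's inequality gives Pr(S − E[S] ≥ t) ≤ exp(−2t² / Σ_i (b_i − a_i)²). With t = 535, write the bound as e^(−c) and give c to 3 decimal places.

55.599

Σ(b_i − a_i)² = 203·3² + 84·10² + 69·1² = 10296.
c = 2t² / 10296 = 2·535² / 10296 = 55.5993.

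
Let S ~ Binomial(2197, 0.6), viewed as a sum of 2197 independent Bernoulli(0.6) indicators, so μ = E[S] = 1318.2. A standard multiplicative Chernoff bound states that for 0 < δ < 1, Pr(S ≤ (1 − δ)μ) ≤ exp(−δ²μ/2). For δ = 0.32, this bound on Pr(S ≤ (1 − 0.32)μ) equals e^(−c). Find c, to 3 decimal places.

c = δ²μ/2 = 0.32²·1318.2/2 = 67.4918.

67.492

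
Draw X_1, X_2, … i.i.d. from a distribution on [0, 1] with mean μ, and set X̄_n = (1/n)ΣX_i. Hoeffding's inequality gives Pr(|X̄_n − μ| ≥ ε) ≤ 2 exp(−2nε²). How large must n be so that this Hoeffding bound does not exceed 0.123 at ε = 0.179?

44

Require 2·exp(−2nε²) ≤ 0.123, i.e. 2nε² ≥ ln(2/0.123) = 2.788718.
So n ≥ 2.788718 / (2·0.179²) = 43.518.
The smallest integer n is 44.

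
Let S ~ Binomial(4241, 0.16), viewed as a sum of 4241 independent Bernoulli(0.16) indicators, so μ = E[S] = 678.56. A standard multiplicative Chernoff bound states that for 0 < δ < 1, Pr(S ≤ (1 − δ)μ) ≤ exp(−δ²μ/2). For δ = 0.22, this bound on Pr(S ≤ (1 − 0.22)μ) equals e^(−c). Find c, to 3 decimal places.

c = δ²μ/2 = 0.22²·678.56/2 = 16.4212.

16.421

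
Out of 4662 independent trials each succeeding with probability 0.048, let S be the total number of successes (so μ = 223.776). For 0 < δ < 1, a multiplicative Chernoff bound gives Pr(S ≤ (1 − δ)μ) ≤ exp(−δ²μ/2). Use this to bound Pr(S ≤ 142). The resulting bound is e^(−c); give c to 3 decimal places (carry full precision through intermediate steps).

Write 142 = (1 − δ)μ, so δ = 1 − 142/223.776 = 0.3654369…
Then the exponent is δ²μ/2 = (μ − 142)²/(2μ) = 14.941983.

14.942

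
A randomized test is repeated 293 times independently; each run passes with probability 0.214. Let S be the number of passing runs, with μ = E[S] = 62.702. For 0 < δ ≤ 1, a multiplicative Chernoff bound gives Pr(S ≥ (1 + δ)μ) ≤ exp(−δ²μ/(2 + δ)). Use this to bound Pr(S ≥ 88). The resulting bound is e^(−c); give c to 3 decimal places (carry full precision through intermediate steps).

4.247

Write 88 = (1 + δ)μ, so δ = 88/62.702 − 1 = 0.403464…
Then the exponent is δ²μ/(2 + δ) = (88 − μ)² / (μ·(2 + δ)) = 4.246717.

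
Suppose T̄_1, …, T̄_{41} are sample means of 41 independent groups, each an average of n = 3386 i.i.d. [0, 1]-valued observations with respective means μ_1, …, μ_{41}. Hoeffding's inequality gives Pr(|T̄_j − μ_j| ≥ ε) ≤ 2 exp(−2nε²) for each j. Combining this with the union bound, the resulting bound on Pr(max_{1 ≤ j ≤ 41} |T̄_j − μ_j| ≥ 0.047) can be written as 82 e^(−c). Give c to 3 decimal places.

14.959

Union bound over the 41 events: Pr(max_{1 ≤ j ≤ 41} |T̄_j − μ_j| ≥ 0.047) ≤ 41·2·exp(−2nε²) = 82 exp(−2·3386·0.047²).
So c = 2·3386·0.047² = 14.9593.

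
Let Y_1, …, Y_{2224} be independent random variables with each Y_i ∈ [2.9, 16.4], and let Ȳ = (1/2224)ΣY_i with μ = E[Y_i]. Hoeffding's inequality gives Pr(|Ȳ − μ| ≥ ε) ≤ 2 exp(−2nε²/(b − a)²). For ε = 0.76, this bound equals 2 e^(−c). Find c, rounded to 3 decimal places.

14.097

c = 2nε²/(b − a)² = 2·2224·0.76² / 13.5² = 14.0969.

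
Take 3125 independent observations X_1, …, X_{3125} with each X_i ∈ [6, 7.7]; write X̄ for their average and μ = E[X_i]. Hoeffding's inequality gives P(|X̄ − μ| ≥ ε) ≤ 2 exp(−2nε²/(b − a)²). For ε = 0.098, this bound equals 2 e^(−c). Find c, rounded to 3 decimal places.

20.770

c = 2nε²/(b − a)² = 2·3125·0.098² / 1.7² = 20.7699.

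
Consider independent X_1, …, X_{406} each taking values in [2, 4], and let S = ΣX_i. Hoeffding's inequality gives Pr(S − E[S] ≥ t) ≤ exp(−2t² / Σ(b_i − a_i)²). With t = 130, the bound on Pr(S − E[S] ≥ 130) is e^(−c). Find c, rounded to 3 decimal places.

20.813

Σ(b_i − a_i)² = 406·(2)² = 1624.
c = 2t²/1624 = 2·130²/1624 = 20.8128.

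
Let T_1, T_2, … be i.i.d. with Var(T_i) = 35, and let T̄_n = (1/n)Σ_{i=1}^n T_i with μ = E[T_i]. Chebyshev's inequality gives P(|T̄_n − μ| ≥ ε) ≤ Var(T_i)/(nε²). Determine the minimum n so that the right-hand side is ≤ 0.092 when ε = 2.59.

57

Require 35/(n·2.59²) ≤ 0.092, i.e. n ≥ 35/(0.092·2.59²) = 56.713.
The smallest integer n is 57.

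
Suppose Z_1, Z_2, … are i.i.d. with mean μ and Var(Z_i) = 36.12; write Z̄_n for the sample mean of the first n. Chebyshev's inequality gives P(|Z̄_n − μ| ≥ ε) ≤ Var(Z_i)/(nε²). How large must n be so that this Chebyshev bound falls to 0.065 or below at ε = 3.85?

Require 36.12/(n·3.85²) ≤ 0.065, i.e. n ≥ 36.12/(0.065·3.85²) = 37.490.
The smallest integer n is 38.

38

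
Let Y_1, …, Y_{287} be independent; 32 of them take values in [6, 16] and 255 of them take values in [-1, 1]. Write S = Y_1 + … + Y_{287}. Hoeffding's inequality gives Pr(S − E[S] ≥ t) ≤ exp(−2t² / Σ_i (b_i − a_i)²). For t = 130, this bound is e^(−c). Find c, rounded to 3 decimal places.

8.009

Σ(b_i − a_i)² = 32·10² + 255·2² = 4220.
c = 2t² / 4220 = 2·130² / 4220 = 8.0095.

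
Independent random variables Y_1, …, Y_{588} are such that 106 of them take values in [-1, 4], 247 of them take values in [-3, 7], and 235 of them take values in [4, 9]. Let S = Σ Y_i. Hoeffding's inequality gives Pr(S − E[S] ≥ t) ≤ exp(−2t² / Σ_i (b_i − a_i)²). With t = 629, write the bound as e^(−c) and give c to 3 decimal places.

Σ(b_i − a_i)² = 106·5² + 247·10² + 235·5² = 33225.
c = 2t² / 33225 = 2·629² / 33225 = 23.8159.

23.816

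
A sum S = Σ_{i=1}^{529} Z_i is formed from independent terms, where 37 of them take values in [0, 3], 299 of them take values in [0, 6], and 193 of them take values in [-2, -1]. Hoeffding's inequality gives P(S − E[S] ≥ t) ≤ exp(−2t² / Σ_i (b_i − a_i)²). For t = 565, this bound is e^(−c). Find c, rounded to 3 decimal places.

Σ(b_i − a_i)² = 37·3² + 299·6² + 193·1² = 11290.
c = 2t² / 11290 = 2·565² / 11290 = 56.5500.

56.550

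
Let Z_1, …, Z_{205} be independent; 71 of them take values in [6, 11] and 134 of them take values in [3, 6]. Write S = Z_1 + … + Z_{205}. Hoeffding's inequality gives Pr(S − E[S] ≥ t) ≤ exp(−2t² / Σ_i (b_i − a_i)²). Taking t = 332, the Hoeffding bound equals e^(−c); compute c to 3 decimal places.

73.951

Σ(b_i − a_i)² = 71·5² + 134·3² = 2981.
c = 2t² / 2981 = 2·332² / 2981 = 73.9510.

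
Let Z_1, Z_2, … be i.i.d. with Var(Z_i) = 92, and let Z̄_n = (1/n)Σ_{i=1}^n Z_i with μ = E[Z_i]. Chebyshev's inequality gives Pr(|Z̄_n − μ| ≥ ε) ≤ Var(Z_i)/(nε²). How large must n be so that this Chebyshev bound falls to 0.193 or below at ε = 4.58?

23

Require 92/(n·4.58²) ≤ 0.193, i.e. n ≥ 92/(0.193·4.58²) = 22.725.
The smallest integer n is 23.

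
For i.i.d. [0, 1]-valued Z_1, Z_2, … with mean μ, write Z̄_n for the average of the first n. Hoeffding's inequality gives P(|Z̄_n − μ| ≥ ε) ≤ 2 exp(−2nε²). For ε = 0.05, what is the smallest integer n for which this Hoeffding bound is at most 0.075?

Require 2·exp(−2nε²) ≤ 0.075, i.e. 2nε² ≥ ln(2/0.075) = 3.283414.
So n ≥ 3.283414 / (2·0.05²) = 656.683.
The smallest integer n is 657.

657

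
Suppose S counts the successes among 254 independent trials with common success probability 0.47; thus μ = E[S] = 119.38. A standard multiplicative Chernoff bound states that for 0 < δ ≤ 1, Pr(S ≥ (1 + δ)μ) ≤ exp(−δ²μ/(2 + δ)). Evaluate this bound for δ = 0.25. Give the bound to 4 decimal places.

0.0363

Exponent = δ²μ/(2 + δ) = 0.25²·119.38/2.25 = 3.3161.
Bound = exp(−3.3161) = 0.03629.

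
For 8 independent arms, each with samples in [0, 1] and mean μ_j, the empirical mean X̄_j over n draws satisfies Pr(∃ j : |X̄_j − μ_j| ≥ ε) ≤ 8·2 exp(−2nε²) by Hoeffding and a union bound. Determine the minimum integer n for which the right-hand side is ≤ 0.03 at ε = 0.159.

125

Need 2·8·exp(−2nε²) ≤ 0.03, i.e. exp(−2nε²) ≤ 0.03/16.
So 2nε² ≥ ln(16/0.03) = 6.279147.
Hence n ≥ 6.279147/(2·0.159²) = 124.187.
The smallest integer n is 125.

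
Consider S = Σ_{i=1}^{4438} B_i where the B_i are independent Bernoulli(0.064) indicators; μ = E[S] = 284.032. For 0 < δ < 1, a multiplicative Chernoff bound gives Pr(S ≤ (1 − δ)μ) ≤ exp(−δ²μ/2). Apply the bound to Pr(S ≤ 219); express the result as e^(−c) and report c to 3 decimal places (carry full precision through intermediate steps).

Write 219 = (1 − δ)μ, so δ = 1 − 219/284.032 = 0.2289601…
Then the exponent is δ²μ/2 = (μ − 219)²/(2μ) = 7.444867.

7.445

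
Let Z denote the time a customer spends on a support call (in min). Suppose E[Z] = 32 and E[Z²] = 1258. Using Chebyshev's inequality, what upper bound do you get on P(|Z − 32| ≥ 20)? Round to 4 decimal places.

0.5850

Var(Z) = E[Z²] − (E[Z])² = 1258 − 1024 = 234.
Chebyshev's inequality: P(|Z − μ| ≥ t) ≤ Var(Z)/t² = 234/400 = 0.5850.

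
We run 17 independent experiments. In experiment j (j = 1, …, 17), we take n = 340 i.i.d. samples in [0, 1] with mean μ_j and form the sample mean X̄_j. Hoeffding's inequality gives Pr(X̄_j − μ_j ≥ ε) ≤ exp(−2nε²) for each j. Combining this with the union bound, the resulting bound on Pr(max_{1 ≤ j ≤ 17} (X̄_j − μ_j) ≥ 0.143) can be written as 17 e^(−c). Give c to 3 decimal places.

Union bound over the 17 events: Pr(max_{1 ≤ j ≤ 17} (X̄_j − μ_j) ≥ 0.143) ≤ 17·exp(−2nε²) = 17 exp(−2·340·0.143²).
So c = 2·340·0.143² = 13.9053.

13.905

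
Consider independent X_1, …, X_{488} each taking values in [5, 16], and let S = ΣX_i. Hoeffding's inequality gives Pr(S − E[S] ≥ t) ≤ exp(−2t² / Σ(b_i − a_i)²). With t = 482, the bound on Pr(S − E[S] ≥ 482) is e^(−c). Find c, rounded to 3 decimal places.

7.869

Σ(b_i − a_i)² = 488·(11)² = 59048.
c = 2t²/59048 = 2·482²/59048 = 7.8690.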